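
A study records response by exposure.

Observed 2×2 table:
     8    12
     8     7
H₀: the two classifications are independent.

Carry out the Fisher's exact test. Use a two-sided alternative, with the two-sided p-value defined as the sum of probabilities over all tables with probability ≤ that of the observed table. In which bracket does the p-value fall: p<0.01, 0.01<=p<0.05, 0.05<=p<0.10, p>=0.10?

p-value bracket: p>=0.10

Margins: r₁=20, r₂=15, c₁=16, c₂=19, n=35
p_obs = C(20,8)·C(15,8)/C(35,16); sum pmf over tables with pmf ≤ p_obs
p-value (two-sided) = 0.50602
→ bracket: p>=0.10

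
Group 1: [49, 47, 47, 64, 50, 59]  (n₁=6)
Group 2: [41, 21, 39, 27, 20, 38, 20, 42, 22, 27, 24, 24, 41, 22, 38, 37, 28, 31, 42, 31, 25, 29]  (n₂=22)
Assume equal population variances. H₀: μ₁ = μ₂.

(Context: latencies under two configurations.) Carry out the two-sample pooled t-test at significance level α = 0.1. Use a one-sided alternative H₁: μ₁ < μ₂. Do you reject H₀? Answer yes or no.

reject H₀: no

x̄₁=52.667, s₁=7.118, n₁=6
x̄₂=30.409, s₂=7.914, n₂=22
s_p² = [5·7.118² + 21·7.914²]/26 = 60.3328
SE = √(s_p²·(1/6+1/22)) = 3.5774
t = (52.667−30.409)/3.5774 = 6.2217
df = 26
p-value (one-sided, H₁ less) = 1.00000
At α=0.1: p ≥ α → fail to reject H₀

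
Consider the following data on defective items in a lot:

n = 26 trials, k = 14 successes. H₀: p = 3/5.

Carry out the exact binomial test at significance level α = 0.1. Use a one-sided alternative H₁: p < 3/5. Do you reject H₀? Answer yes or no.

reject H₀: no

Exact binomial: n=26, k=14, p₀=3/5=0.6000
P(X≤14) from Σ C(n,i)·p₀^i·(1−p₀)^(n−i)
p-value (one-sided, H₁ less) = 0.32632
At α=0.1: p ≥ α → fail to reject H₀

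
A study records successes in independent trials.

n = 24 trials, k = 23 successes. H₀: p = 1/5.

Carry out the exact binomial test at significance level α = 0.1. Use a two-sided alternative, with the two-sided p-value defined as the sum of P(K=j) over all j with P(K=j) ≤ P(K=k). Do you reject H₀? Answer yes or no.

Exact binomial: n=24, k=23, p₀=1/5=0.2000
P(X=j) = C(n,j)·p₀^j·(1−p₀)^(n−j); p = Σ P(X=j) over j with P(X=j) ≤ P(X=23)
p-value (two-sided) = 0.00000
At α=0.1: p < α → reject H₀

reject H₀: yes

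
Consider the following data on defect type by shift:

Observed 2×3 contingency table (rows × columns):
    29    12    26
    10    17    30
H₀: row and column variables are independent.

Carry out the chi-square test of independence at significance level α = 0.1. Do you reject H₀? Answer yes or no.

Row totals [67, 57], col totals [39, 29, 56], n=124
χ² = (29−21.07)²/21.07 + (12−15.67)²/15.67 + (26−30.26)²/30.26 + (10−17.93)²/17.93 + (17−13.33)²/13.33 + (30−25.74)²/25.74 = 9.6606
df = 2
p-value (upper-tail) = 0.00798
At α=0.1: p < α → reject H₀

reject H₀: yes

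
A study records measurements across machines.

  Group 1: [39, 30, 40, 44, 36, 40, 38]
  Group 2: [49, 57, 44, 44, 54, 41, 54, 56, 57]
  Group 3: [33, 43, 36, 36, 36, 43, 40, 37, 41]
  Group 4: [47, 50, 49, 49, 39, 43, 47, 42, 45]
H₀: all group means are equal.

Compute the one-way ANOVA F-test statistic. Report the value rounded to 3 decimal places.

Group means [38.14, 50.67, 38.33, 45.67], grand mean 43.500
SSB = Σnᵢ(x̄ᵢ−x̄)² = 945.643; SSW = ΣΣ(x−x̄ᵢ)² = 638.857
MSB = 945.643/3 = 315.2143; MSW = 638.857/30 = 21.2952
F = MSB/MSW = 14.8021
df = (3, 30)

test statistic = 14.802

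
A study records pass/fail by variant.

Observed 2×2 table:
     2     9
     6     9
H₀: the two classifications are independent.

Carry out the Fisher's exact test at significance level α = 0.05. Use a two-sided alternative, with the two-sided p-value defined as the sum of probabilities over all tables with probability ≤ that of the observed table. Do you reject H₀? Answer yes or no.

Margins: r₁=11, r₂=15, c₁=8, c₂=18, n=26
p_obs = C(11,2)·C(15,6)/C(26,8); sum pmf over tables with pmf ≤ p_obs
p-value (two-sided) = 0.39451
At α=0.05: p ≥ α → fail to reject H₀

reject H₀: no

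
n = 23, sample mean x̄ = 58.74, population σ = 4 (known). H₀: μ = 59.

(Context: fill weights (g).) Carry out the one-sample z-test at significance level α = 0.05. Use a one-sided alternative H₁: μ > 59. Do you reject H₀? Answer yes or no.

SE = σ/√n = 4/√23 = 0.8341
z = (x̄−μ₀)/SE = (58.74−59)/0.8341 = -0.3117
p-value (one-sided, H₁ greater) = 0.62238
At α=0.05: p ≥ α → fail to reject H₀

reject H₀: no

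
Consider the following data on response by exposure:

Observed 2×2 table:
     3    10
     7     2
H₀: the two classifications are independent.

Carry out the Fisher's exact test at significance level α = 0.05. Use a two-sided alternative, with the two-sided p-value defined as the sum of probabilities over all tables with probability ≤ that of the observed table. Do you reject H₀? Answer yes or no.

reject H₀: yes

Margins: r₁=13, r₂=9, c₁=10, c₂=12, n=22
p_obs = C(13,3)·C(9,7)/C(22,10); sum pmf over tables with pmf ≤ p_obs
p-value (two-sided) = 0.02742
At α=0.05: p < α → reject H₀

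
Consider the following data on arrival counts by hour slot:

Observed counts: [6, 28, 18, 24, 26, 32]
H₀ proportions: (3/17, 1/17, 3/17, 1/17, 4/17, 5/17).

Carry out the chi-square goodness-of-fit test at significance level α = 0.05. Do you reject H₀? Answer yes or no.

reject H₀: yes

n = 134; E_i = n·p_i = [23.65, 7.88, 23.65, 7.88, 31.53, 39.41]
χ² = (6−23.65)²/23.65 + (28−7.88)²/7.88 + (18−23.65)²/23.65 + (24−7.88)²/7.88 + (26−31.53)²/31.53 + (32−39.41)²/39.41 = 101.1836
df = 5
p-value (upper-tail) = 0.00000
At α=0.05: p < α → reject H₀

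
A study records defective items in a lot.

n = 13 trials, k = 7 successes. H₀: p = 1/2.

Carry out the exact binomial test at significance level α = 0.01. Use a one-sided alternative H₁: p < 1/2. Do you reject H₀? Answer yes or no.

reject H₀: no

Exact binomial: n=13, k=7, p₀=1/2=0.5000
P(X≤7) from Σ C(n,i)·p₀^i·(1−p₀)^(n−i)
p-value (one-sided, H₁ less) = 0.70947
At α=0.01: p ≥ α → fail to reject H₀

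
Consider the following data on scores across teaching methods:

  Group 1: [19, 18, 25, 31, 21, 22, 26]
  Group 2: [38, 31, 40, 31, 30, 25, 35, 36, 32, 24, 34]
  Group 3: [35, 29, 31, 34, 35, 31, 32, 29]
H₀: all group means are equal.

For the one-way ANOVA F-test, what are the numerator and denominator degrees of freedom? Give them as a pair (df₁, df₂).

k = 3 groups, N = 26 total
df = (k−1, N−k) = (3−1, 26−3) = (2, 23)

degrees of freedom = [2, 23]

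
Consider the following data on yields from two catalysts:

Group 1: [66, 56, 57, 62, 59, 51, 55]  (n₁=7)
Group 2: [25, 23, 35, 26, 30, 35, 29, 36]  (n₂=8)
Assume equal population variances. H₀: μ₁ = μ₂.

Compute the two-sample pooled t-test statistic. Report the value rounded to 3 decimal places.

test statistic = 10.938

x̄₁=58.000, s₁=4.899, n₁=7
x̄₂=29.875, s₂=5.027, n₂=8
s_p² = [6·4.899² + 7·5.027²]/13 = 24.6827
SE = √(s_p²·(1/7+1/8)) = 2.5713
t = (58.000−29.875)/2.5713 = 10.9382
df = 13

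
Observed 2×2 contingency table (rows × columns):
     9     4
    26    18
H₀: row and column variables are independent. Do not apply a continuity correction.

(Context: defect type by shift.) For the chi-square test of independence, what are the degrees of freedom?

degrees of freedom = 1

df = (r−1)(c−1) = (2−1)·(2−1) = 1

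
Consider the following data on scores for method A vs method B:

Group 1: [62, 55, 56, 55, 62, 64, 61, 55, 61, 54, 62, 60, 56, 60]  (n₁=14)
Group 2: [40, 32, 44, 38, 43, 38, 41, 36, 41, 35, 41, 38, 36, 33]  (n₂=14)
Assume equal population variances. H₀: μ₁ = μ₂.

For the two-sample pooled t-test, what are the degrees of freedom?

df = n₁ + n₂ − 2 = 14 + 14 − 2 = 26

degrees of freedom = 26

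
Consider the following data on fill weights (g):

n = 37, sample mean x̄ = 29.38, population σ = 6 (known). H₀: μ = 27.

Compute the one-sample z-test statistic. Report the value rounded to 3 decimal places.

SE = σ/√n = 6/√37 = 0.9864
z = (x̄−μ₀)/SE = (29.38−27)/0.9864 = 2.4128

test statistic = 2.413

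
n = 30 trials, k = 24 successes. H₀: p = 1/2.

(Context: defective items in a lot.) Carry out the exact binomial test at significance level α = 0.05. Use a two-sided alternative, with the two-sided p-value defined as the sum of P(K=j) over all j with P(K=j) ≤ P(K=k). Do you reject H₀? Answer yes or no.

reject H₀: yes

Exact binomial: n=30, k=24, p₀=1/2=0.5000
P(X=j) = C(n,j)·p₀^j·(1−p₀)^(n−j); p = Σ P(X=j) over j with P(X=j) ≤ P(X=24)
p-value (two-sided) = 0.00143
At α=0.05: p < α → reject H₀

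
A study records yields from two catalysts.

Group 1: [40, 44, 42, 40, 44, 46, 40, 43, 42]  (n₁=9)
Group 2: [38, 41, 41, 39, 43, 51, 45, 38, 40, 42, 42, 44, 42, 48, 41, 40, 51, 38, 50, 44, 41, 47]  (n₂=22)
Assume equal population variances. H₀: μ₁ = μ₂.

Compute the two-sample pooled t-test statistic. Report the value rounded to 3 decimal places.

test statistic = -0.461

x̄₁=42.333, s₁=2.121, n₁=9
x̄₂=43.000, s₂=4.094, n₂=22
s_p² = [8·2.121² + 21·4.094²]/29 = 13.3793
SE = √(s_p²·(1/9+1/22)) = 1.4473
t = (42.333−43.000)/1.4473 = -0.4606
df = 29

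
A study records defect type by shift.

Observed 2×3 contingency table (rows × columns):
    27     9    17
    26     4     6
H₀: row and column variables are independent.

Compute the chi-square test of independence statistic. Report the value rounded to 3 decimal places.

Row totals [53, 36], col totals [53, 13, 23], n=89
χ² = (27−31.56)²/31.56 + (9−7.74)²/7.74 + (17−13.70)²/13.70 + (26−21.44)²/21.44 + (4−5.26)²/5.26 + (6−9.30)²/9.30 = 4.1054
df = 2

test statistic = 4.105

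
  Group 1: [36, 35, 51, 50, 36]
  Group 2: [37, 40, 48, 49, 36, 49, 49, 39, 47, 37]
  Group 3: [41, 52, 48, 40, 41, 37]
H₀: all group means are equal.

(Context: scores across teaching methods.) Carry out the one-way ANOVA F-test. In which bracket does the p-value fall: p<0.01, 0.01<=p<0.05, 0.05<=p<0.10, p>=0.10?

Group means [41.60, 43.10, 43.17], grand mean 42.762
SSB = Σnᵢ(x̄ᵢ−x̄)² = 8.876; SSW = ΣΣ(x−x̄ᵢ)² = 718.933
MSB = 8.876/2 = 4.4381; MSW = 718.933/18 = 39.9407
F = MSB/MSW = 0.1111
df = (2, 18)
p-value (upper-tail) = 0.89544
→ bracket: p>=0.10

p-value bracket: p>=0.10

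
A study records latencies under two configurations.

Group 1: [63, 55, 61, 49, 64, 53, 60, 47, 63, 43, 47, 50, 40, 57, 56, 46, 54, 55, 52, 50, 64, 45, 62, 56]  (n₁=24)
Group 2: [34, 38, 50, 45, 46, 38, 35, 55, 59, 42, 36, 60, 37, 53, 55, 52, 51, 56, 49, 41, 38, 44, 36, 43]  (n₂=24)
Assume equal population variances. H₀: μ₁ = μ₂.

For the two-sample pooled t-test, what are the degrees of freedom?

df = n₁ + n₂ − 2 = 24 + 24 − 2 = 46

degrees of freedom = 46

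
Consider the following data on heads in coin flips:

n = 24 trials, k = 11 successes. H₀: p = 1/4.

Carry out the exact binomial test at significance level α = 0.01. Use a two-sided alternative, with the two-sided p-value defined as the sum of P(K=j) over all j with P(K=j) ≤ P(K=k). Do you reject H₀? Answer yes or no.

Exact binomial: n=24, k=11, p₀=1/4=0.2500
P(X=j) = C(n,j)·p₀^j·(1−p₀)^(n−j); p = Σ P(X=j) over j with P(X=j) ≤ P(X=11)
p-value (two-sided) = 0.03037
At α=0.01: p ≥ α → fail to reject H₀

reject H₀: no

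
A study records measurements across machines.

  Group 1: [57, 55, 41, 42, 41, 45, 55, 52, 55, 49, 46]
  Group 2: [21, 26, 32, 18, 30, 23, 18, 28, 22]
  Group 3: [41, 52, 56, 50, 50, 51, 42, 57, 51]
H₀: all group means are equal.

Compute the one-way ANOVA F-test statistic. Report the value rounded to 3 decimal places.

Group means [48.91, 24.22, 50.00], grand mean 41.586
SSB = Σnᵢ(x̄ᵢ−x̄)² = 3940.570; SSW = ΣΣ(x−x̄ᵢ)² = 824.465
MSB = 3940.570/2 = 1970.2849; MSW = 824.465/26 = 31.7102
F = MSB/MSW = 62.1341
df = (2, 26)

test statistic = 62.134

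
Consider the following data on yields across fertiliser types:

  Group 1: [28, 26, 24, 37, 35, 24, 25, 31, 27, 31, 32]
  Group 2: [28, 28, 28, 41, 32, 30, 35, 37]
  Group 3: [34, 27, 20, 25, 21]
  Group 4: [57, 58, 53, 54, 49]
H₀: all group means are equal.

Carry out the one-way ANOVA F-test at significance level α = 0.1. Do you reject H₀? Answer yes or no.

Group means [29.09, 32.38, 25.40, 54.20], grand mean 33.690
SSB = Σnᵢ(x̄ᵢ−x̄)² = 2693.423; SSW = ΣΣ(x−x̄ᵢ)² = 538.784
MSB = 2693.423/3 = 897.8076; MSW = 538.784/25 = 21.5514
F = MSB/MSW = 41.6590
df = (3, 25)
p-value (upper-tail) = 0.00000
At α=0.1: p < α → reject H₀

reject H₀: yes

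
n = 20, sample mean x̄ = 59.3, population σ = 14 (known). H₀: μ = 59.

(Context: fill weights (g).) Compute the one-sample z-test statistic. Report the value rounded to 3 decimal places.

test statistic = 0.096

SE = σ/√n = 14/√20 = 3.1305
z = (x̄−μ₀)/SE = (59.3−59)/3.1305 = 0.0958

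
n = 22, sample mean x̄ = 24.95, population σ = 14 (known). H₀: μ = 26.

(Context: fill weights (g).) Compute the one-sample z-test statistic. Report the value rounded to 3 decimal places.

test statistic = -0.352

SE = σ/√n = 14/√22 = 2.9848
z = (x̄−μ₀)/SE = (24.95−26)/2.9848 = -0.3518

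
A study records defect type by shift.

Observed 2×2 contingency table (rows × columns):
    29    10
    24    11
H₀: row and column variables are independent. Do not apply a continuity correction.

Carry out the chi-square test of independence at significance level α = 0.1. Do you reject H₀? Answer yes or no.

Row totals [39, 35], col totals [53, 21], n=74
χ² = (29−27.93)²/27.93 + (10−11.07)²/11.07 + (24−25.07)²/25.07 + (11−9.93)²/9.93 = 0.3040
df = 1
p-value (upper-tail) = 0.58139
At α=0.1: p ≥ α → fail to reject H₀

reject H₀: no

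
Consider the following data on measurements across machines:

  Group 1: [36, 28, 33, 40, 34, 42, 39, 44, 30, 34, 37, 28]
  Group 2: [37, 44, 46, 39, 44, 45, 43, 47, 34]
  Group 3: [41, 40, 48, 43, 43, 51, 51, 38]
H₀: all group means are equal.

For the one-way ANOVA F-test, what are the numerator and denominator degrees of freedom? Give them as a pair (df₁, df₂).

k = 3 groups, N = 29 total
df = (k−1, N−k) = (3−1, 29−3) = (2, 26)

degrees of freedom = [2, 26]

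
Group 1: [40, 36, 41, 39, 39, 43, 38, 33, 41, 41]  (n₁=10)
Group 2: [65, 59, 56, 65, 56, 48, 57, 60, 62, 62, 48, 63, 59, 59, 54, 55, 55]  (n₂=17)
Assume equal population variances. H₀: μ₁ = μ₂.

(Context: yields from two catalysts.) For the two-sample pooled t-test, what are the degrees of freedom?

df = n₁ + n₂ − 2 = 10 + 17 − 2 = 25

degrees of freedom = 25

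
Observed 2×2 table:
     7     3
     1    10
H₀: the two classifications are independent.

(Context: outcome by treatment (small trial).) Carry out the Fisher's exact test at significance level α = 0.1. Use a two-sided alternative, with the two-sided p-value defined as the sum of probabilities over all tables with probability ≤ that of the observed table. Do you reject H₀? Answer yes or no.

reject H₀: yes

Margins: r₁=10, r₂=11, c₁=8, c₂=13, n=21
p_obs = C(10,7)·C(11,1)/C(21,8); sum pmf over tables with pmf ≤ p_obs
p-value (two-sided) = 0.00752
At α=0.1: p < α → reject H₀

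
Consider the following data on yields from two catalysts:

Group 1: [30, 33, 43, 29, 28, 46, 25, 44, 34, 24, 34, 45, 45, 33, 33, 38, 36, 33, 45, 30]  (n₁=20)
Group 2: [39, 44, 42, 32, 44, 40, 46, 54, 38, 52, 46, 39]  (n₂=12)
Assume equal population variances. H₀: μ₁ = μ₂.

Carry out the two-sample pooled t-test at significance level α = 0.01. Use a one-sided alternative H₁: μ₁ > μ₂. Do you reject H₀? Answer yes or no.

x̄₁=35.400, s₁=7.059, n₁=20
x̄₂=43.000, s₂=6.105, n₂=12
s_p² = [19·7.059² + 11·6.105²]/30 = 45.2267
SE = √(s_p²·(1/20+1/12)) = 2.4557
t = (35.400−43.000)/2.4557 = -3.0949
df = 30
p-value (one-sided, H₁ greater) = 0.99788
At α=0.01: p ≥ α → fail to reject H₀

reject H₀: no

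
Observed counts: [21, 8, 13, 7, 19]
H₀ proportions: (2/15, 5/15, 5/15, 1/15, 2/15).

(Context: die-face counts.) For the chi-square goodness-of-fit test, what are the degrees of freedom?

degrees of freedom = 4

df = k − 1 = 5 − 1 = 4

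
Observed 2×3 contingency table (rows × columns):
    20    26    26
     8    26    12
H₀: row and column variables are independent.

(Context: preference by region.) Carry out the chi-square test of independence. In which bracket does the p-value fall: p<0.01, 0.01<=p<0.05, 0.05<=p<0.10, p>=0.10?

Row totals [72, 46], col totals [28, 52, 38], n=118
χ² = (20−17.08)²/17.08 + (26−31.73)²/31.73 + (26−23.19)²/23.19 + (8−10.92)²/10.92 + (26−20.27)²/20.27 + (12−14.81)²/14.81 = 4.8052
df = 2
p-value (upper-tail) = 0.09048
→ bracket: 0.05<=p<0.10

p-value bracket: 0.05<=p<0.10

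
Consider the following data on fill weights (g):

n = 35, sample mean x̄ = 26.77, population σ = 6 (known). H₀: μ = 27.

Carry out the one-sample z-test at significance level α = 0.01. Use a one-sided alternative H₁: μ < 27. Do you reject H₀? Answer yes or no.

SE = σ/√n = 6/√35 = 1.0142
z = (x̄−μ₀)/SE = (26.77−27)/1.0142 = -0.2268
p-value (one-sided, H₁ less) = 0.41030
At α=0.01: p ≥ α → fail to reject H₀

reject H₀: no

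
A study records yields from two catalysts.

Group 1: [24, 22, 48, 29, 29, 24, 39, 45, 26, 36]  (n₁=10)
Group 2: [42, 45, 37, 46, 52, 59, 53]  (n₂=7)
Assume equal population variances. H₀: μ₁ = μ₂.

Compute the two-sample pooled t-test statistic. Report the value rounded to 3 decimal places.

test statistic = -3.671

x̄₁=32.200, s₁=9.259, n₁=10
x̄₂=47.714, s₂=7.432, n₂=7
s_p² = [9·9.259² + 6·7.432²]/15 = 73.5352
SE = √(s_p²·(1/10+1/7)) = 4.2259
t = (32.200−47.714)/4.2259 = -3.6712
df = 15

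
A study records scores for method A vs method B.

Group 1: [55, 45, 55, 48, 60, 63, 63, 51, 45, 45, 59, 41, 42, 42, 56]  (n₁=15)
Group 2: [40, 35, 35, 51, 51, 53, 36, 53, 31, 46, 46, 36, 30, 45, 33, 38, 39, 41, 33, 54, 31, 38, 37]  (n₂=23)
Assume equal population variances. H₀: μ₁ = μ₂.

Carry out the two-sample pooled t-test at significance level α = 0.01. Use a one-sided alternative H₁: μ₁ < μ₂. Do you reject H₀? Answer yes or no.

reject H₀: no

x̄₁=51.333, s₁=7.871, n₁=15
x̄₂=40.522, s₂=7.769, n₂=23
s_p² = [14·7.871² + 22·7.769²]/36 = 60.9742
SE = √(s_p²·(1/15+1/23)) = 2.5915
t = (51.333−40.522)/2.5915 = 4.1719
df = 36
p-value (one-sided, H₁ less) = 0.99991
At α=0.01: p ≥ α → fail to reject H₀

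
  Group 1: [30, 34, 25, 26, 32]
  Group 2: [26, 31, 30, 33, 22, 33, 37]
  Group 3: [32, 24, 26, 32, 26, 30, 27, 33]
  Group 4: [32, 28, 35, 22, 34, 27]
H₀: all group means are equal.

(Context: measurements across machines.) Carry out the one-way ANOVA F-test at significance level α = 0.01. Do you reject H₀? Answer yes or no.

reject H₀: no

Group means [29.40, 30.29, 28.75, 29.67], grand mean 29.500
SSB = Σnᵢ(x̄ᵢ−x̄)² = 9.038; SSW = ΣΣ(x−x̄ᵢ)² = 409.462
MSB = 9.038/3 = 3.0127; MSW = 409.462/22 = 18.6119
F = MSB/MSW = 0.1619
df = (3, 22)
p-value (upper-tail) = 0.92086
At α=0.01: p ≥ α → fail to reject H₀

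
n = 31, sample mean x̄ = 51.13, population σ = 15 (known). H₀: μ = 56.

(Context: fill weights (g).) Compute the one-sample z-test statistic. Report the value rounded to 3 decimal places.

SE = σ/√n = 15/√31 = 2.6941
z = (x̄−μ₀)/SE = (51.13−56)/2.6941 = -1.8077

test statistic = -1.808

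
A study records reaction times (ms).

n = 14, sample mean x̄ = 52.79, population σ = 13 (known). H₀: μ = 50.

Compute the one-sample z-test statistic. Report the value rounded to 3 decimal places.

test statistic = 0.803

SE = σ/√n = 13/√14 = 3.4744
z = (x̄−μ₀)/SE = (52.79−50)/3.4744 = 0.8030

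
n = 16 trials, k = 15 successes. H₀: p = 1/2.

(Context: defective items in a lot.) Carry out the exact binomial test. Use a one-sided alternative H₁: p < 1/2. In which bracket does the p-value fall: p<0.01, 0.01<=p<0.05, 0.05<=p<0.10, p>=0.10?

p-value bracket: p>=0.10

Exact binomial: n=16, k=15, p₀=1/2=0.5000
P(X≤15) from Σ C(n,i)·p₀^i·(1−p₀)^(n−i)
p-value (one-sided, H₁ less) = 0.99998
→ bracket: p>=0.10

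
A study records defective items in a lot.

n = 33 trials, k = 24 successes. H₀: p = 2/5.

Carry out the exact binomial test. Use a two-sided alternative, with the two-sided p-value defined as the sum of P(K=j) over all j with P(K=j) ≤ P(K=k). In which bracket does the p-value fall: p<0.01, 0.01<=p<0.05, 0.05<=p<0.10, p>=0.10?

Exact binomial: n=33, k=24, p₀=2/5=0.4000
P(X=j) = C(n,j)·p₀^j·(1−p₀)^(n−j); p = Σ P(X=j) over j with P(X=j) ≤ P(X=24)
p-value (two-sided) = 0.00023
→ bracket: p<0.01

p-value bracket: p<0.01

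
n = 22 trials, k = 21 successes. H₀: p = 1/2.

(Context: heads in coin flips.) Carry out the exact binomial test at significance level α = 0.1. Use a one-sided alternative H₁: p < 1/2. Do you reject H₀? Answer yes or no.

Exact binomial: n=22, k=21, p₀=1/2=0.5000
P(X≤21) from Σ C(n,i)·p₀^i·(1−p₀)^(n−i)
p-value (one-sided, H₁ less) = 1.00000
At α=0.1: p ≥ α → fail to reject H₀

reject H₀: no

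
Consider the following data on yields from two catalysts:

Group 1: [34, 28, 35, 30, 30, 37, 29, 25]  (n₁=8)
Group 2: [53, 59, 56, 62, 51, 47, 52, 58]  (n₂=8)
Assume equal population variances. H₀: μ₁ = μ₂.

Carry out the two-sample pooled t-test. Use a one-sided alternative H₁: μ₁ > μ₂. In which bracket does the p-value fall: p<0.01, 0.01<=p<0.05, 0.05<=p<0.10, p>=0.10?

x̄₁=31.000, s₁=4.000, n₁=8
x̄₂=54.750, s₂=4.892, n₂=8
s_p² = [7·4.000² + 7·4.892²]/14 = 19.9643
SE = √(s_p²·(1/8+1/8)) = 2.2341
t = (31.000−54.750)/2.2341 = -10.6308
df = 14
p-value (one-sided, H₁ greater) = 1.00000
→ bracket: p>=0.10

p-value bracket: p>=0.10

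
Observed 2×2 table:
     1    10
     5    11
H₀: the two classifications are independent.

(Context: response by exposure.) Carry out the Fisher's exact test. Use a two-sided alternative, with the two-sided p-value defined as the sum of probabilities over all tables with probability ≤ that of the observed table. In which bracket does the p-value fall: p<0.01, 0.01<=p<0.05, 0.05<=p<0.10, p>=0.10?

p-value bracket: p>=0.10

Margins: r₁=11, r₂=16, c₁=6, c₂=21, n=27
p_obs = C(11,1)·C(16,5)/C(27,6); sum pmf over tables with pmf ≤ p_obs
p-value (two-sided) = 0.34968
→ bracket: p>=0.10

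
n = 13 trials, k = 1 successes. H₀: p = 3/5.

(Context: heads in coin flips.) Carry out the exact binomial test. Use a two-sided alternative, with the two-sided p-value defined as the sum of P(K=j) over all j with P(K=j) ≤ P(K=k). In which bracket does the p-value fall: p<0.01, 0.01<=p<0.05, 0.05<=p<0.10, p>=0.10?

p-value bracket: p<0.01

Exact binomial: n=13, k=1, p₀=3/5=0.6000
P(X=j) = C(n,j)·p₀^j·(1−p₀)^(n−j); p = Σ P(X=j) over j with P(X=j) ≤ P(X=1)
p-value (two-sided) = 0.00014
→ bracket: p<0.01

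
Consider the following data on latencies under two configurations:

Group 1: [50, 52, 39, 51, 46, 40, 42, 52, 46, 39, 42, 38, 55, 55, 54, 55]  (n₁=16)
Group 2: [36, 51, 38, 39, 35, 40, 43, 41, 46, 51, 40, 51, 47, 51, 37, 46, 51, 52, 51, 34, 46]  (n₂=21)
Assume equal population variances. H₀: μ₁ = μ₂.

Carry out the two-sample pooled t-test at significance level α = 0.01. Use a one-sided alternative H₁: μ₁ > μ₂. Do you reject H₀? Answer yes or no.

reject H₀: no

x̄₁=47.250, s₁=6.455, n₁=16
x̄₂=44.095, s₂=6.228, n₂=21
s_p² = [15·6.455² + 20·6.228²]/35 = 40.0231
SE = √(s_p²·(1/16+1/21)) = 2.0994
t = (47.250−44.095)/2.0994 = 1.5027
df = 35
p-value (one-sided, H₁ greater) = 0.07094
At α=0.01: p ≥ α → fail to reject H₀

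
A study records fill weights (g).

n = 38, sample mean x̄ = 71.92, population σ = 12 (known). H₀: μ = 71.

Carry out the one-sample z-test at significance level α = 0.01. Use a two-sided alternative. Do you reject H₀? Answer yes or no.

SE = σ/√n = 12/√38 = 1.9467
z = (x̄−μ₀)/SE = (71.92−71)/1.9467 = 0.4726
p-value (two-sided) = 0.63649
At α=0.01: p ≥ α → fail to reject H₀

reject H₀: no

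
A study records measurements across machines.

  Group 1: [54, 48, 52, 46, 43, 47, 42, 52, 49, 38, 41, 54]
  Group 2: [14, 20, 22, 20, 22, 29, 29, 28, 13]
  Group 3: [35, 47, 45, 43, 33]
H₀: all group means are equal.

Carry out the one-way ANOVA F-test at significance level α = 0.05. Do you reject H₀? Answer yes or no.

Group means [47.17, 21.89, 40.60], grand mean 37.154
SSB = Σnᵢ(x̄ᵢ−x̄)² = 3359.629; SSW = ΣΣ(x−x̄ᵢ)² = 753.756
MSB = 3359.629/2 = 1679.8145; MSW = 753.756/23 = 32.7720
F = MSB/MSW = 51.2576
df = (2, 23)
p-value (upper-tail) = 0.00000
At α=0.05: p < α → reject H₀

reject H₀: yes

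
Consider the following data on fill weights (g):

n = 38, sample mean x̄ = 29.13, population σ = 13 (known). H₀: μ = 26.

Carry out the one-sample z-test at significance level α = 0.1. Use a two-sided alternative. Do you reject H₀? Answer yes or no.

SE = σ/√n = 13/√38 = 2.1089
z = (x̄−μ₀)/SE = (29.13−26)/2.1089 = 1.4842
p-value (two-sided) = 0.13776
At α=0.1: p ≥ α → fail to reject H₀

reject H₀: no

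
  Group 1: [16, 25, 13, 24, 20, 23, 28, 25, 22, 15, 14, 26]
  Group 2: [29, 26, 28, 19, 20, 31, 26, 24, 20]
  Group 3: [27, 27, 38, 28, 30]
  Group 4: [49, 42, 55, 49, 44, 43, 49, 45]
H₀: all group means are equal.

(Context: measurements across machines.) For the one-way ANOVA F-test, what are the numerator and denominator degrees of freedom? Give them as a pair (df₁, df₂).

degrees of freedom = [3, 30]

k = 4 groups, N = 34 total
df = (k−1, N−k) = (4−1, 34−4) = (3, 30)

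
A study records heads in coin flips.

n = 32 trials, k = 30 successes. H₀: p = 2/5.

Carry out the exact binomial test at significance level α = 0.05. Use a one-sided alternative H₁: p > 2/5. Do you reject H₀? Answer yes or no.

Exact binomial: n=32, k=30, p₀=2/5=0.4000
P(X≥30) from Σ C(n,i)·p₀^i·(1−p₀)^(n−i)
p-value (one-sided, H₁ greater) = 0.00000
At α=0.05: p < α → reject H₀

reject H₀: yes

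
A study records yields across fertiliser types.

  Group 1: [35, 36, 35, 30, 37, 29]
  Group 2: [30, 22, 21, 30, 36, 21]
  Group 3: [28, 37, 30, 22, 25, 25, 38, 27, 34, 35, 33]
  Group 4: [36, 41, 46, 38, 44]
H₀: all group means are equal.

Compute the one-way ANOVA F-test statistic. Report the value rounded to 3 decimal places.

test statistic = 8.180

Group means [33.67, 26.67, 30.36, 41.00], grand mean 32.179
SSB = Σnᵢ(x̄ᵢ−x̄)² = 620.895; SSW = ΣΣ(x−x̄ᵢ)² = 607.212
MSB = 620.895/3 = 206.9650; MSW = 607.212/24 = 25.3005
F = MSB/MSW = 8.1803
df = (3, 24)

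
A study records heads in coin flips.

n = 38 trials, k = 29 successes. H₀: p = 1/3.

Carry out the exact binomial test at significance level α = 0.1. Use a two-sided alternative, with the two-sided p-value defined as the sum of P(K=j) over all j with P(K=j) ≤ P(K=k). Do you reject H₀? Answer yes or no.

reject H₀: yes

Exact binomial: n=38, k=29, p₀=1/3=0.3333
P(X=j) = C(n,j)·p₀^j·(1−p₀)^(n−j); p = Σ P(X=j) over j with P(X=j) ≤ P(X=29)
p-value (two-sided) = 0.00000
At α=0.1: p < α → reject H₀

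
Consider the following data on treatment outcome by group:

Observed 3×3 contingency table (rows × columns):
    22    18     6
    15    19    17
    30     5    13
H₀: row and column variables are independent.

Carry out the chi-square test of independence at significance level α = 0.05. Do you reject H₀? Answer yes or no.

reject H₀: yes

Row totals [46, 51, 48], col totals [67, 42, 36], n=145
χ² = (22−21.26)²/21.26 + (18−13.32)²/13.32 + (6−11.42)²/11.42 + (15−23.57)²/23.57 + (19−14.77)²/14.77 + (17−12.66)²/12.66 + (30−22.18)²/22.18 + (5−13.90)²/13.90 + (13−11.92)²/11.92 = 18.6068
df = 4
p-value (upper-tail) = 0.00094
At α=0.05: p < α → reject H₀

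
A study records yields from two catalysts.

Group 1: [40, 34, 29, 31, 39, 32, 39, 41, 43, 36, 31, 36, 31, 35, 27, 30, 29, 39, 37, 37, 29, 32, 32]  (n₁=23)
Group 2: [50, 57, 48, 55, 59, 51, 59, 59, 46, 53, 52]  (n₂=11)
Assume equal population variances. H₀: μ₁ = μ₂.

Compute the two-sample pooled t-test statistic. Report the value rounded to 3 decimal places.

x̄₁=34.304, s₁=4.497, n₁=23
x̄₂=53.545, s₂=4.612, n₂=11
s_p² = [22·4.497² + 10·4.612²]/32 = 20.5499
SE = √(s_p²·(1/23+1/11)) = 1.6618
t = (34.304−53.545)/1.6618 = -11.5783
df = 32

test statistic = -11.578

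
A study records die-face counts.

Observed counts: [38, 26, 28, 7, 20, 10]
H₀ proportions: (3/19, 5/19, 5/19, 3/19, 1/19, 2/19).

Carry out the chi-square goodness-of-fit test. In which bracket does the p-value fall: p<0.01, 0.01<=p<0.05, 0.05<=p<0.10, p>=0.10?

n = 129; E_i = n·p_i = [20.37, 33.95, 33.95, 20.37, 6.79, 13.58]
χ² = (38−20.37)²/20.37 + (26−33.95)²/33.95 + (28−33.95)²/33.95 + (7−20.37)²/20.37 + (20−6.79)²/6.79 + (10−13.58)²/13.58 = 53.5866
df = 5
p-value (upper-tail) = 0.00000
→ bracket: p<0.01

p-value bracket: p<0.01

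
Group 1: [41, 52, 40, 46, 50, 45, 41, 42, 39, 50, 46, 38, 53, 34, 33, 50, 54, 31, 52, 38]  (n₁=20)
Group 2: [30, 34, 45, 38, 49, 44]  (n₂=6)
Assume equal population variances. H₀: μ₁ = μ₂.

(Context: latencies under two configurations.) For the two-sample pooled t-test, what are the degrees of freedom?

df = n₁ + n₂ − 2 = 20 + 6 − 2 = 24

degrees of freedom = 24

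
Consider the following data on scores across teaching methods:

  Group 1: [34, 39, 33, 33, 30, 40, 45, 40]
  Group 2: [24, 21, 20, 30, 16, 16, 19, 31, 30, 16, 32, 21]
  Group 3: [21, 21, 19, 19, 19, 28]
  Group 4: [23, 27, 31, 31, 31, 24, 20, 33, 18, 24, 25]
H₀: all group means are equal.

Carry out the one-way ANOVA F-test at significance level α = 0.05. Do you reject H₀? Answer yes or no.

reject H₀: yes

Group means [36.75, 23.00, 21.17, 26.09], grand mean 26.595
SSB = Σnᵢ(x̄ᵢ−x̄)² = 1159.676; SSW = ΣΣ(x−x̄ᵢ)² = 903.242
MSB = 1159.676/3 = 386.5588; MSW = 903.242/33 = 27.3710
F = MSB/MSW = 14.1229
df = (3, 33)
p-value (upper-tail) = 0.00000
At α=0.05: p < α → reject H₀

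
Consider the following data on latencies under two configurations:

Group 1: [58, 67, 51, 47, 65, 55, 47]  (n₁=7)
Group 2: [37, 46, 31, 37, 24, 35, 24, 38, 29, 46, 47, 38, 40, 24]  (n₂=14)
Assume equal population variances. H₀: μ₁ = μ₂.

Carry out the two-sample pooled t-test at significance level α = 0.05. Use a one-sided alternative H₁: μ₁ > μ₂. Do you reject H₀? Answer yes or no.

reject H₀: yes

x̄₁=55.714, s₁=8.098, n₁=7
x̄₂=35.429, s₂=8.083, n₂=14
s_p² = [6·8.098² + 13·8.083²]/19 = 65.4135
SE = √(s_p²·(1/7+1/14)) = 3.7440
t = (55.714−35.429)/3.7440 = 5.4183
df = 19
p-value (one-sided, H₁ greater) = 0.00002
At α=0.05: p < α → reject H₀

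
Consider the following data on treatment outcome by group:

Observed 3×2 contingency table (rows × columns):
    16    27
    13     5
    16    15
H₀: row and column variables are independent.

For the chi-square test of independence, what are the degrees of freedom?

degrees of freedom = 2

df = (r−1)(c−1) = (3−1)·(2−1) = 2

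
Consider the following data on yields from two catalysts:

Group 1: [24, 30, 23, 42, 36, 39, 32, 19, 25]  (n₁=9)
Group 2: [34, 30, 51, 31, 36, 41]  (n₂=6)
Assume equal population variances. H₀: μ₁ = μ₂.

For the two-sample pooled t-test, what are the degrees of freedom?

degrees of freedom = 13

df = n₁ + n₂ − 2 = 9 + 6 − 2 = 13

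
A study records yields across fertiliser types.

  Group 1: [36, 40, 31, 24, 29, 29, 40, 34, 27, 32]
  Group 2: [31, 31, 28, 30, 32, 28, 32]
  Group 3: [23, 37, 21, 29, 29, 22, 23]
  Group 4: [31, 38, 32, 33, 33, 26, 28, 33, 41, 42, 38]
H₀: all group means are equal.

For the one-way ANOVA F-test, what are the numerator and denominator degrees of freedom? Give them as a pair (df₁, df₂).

degrees of freedom = [3, 31]

k = 4 groups, N = 35 total
df = (k−1, N−k) = (4−1, 35−4) = (3, 31)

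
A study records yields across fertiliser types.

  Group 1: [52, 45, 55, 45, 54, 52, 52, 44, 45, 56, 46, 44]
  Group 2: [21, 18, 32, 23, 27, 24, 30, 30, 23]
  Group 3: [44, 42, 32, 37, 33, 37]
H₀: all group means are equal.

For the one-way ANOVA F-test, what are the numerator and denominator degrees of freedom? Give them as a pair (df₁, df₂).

degrees of freedom = [2, 24]

k = 3 groups, N = 27 total
df = (k−1, N−k) = (3−1, 27−3) = (2, 24)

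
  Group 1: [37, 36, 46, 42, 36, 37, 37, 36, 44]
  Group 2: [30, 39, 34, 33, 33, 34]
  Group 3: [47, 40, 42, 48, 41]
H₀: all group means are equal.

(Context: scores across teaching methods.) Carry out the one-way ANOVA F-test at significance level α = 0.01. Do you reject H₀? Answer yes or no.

reject H₀: yes

Group means [39.00, 33.83, 43.60], grand mean 38.600
SSB = Σnᵢ(x̄ᵢ−x̄)² = 262.767; SSW = ΣΣ(x−x̄ᵢ)² = 218.033
MSB = 262.767/2 = 131.3833; MSW = 218.033/17 = 12.8255
F = MSB/MSW = 10.2439
df = (2, 17)
p-value (upper-tail) = 0.00120
At α=0.01: p < α → reject H₀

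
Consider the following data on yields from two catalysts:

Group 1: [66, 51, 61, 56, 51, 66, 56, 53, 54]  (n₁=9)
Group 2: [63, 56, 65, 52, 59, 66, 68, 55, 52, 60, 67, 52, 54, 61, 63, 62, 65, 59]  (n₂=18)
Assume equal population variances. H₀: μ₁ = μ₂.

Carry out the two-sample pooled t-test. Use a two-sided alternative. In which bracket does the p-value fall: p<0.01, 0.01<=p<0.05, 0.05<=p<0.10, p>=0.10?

x̄₁=57.111, s₁=5.883, n₁=9
x̄₂=59.944, s₂=5.385, n₂=18
s_p² = [8·5.883² + 17·5.385²]/25 = 30.7933
SE = √(s_p²·(1/9+1/18)) = 2.2654
t = (57.111−59.944)/2.2654 = -1.2507
df = 25
p-value (two-sided) = 0.22263
→ bracket: p>=0.10

p-value bracket: p>=0.10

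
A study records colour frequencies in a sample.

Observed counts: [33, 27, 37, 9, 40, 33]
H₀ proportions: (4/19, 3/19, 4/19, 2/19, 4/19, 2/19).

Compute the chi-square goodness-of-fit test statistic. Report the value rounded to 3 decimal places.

n = 179; E_i = n·p_i = [37.68, 28.26, 37.68, 18.84, 37.68, 18.84]
χ² = (33−37.68)²/37.68 + (27−28.26)²/28.26 + (37−37.68)²/37.68 + (9−18.84)²/18.84 + (40−37.68)²/37.68 + (33−18.84)²/18.84 = 16.5726
df = 5

test statistic = 16.573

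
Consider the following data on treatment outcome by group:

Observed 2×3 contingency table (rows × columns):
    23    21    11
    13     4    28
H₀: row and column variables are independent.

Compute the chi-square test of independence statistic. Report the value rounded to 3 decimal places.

Row totals [55, 45], col totals [36, 25, 39], n=100
χ² = (23−19.80)²/19.80 + (21−13.75)²/13.75 + (11−21.45)²/21.45 + (13−16.20)²/16.20 + (4−11.25)²/11.25 + (28−17.55)²/17.55 = 20.9576
df = 2

test statistic = 20.958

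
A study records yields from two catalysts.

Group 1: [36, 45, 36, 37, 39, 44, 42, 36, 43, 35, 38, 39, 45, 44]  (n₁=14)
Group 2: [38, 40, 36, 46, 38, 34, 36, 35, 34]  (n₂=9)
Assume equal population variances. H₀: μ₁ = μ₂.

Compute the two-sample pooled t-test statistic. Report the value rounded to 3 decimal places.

x̄₁=39.929, s₁=3.751, n₁=14
x̄₂=37.444, s₂=3.779, n₂=9
s_p² = [13·3.751² + 8·3.779²]/21 = 14.1500
SE = √(s_p²·(1/14+1/9)) = 1.6072
t = (39.929−37.444)/1.6072 = 1.5457
df = 21

test statistic = 1.546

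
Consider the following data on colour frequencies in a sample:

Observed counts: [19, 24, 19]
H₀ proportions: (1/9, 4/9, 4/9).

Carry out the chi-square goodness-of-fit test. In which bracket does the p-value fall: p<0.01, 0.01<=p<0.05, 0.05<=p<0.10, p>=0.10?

p-value bracket: p<0.01

n = 62; E_i = n·p_i = [6.89, 27.56, 27.56]
χ² = (19−6.89)²/6.89 + (24−27.56)²/27.56 + (19−27.56)²/27.56 = 24.4073
df = 2
p-value (upper-tail) = 0.00001
→ bracket: p<0.01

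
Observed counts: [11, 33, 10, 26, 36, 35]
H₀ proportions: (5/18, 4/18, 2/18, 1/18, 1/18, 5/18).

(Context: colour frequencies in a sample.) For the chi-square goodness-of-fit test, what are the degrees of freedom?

df = k − 1 = 6 − 1 = 5

degrees of freedom = 5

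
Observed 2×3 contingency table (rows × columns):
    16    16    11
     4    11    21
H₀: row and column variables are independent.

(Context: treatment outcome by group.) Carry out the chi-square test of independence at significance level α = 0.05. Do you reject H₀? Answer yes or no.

reject H₀: yes

Row totals [43, 36], col totals [20, 27, 32], n=79
χ² = (16−10.89)²/10.89 + (16−14.70)²/14.70 + (11−17.42)²/17.42 + (4−9.11)²/9.11 + (11−12.30)²/12.30 + (21−14.58)²/14.58 = 10.7148
df = 2
p-value (upper-tail) = 0.00471
At α=0.05: p < α → reject H₀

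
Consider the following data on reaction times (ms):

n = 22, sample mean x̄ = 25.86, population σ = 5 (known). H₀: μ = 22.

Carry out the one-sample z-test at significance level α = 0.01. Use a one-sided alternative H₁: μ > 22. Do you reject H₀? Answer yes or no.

SE = σ/√n = 5/√22 = 1.0660
z = (x̄−μ₀)/SE = (25.86−22)/1.0660 = 3.6210
p-value (one-sided, H₁ greater) = 0.00015
At α=0.01: p < α → reject H₀

reject H₀: yes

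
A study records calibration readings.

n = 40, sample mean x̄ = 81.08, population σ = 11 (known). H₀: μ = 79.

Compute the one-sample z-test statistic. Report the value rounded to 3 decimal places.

test statistic = 1.196

SE = σ/√n = 11/√40 = 1.7393
z = (x̄−μ₀)/SE = (81.08−79)/1.7393 = 1.1959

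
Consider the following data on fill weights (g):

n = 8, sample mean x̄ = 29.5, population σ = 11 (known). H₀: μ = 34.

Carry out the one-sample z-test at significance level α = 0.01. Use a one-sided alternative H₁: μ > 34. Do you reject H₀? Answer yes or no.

SE = σ/√n = 11/√8 = 3.8891
z = (x̄−μ₀)/SE = (29.5−34)/3.8891 = -1.1571
p-value (one-sided, H₁ greater) = 0.87638
At α=0.01: p ≥ α → fail to reject H₀

reject H₀: no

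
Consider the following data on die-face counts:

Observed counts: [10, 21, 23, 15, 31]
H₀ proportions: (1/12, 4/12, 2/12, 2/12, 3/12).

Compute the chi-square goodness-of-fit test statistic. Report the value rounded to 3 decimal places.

n = 100; E_i = n·p_i = [8.33, 33.33, 16.67, 16.67, 25.00]
χ² = (10−8.33)²/8.33 + (21−33.33)²/33.33 + (23−16.67)²/16.67 + (15−16.67)²/16.67 + (31−25.00)²/25.00 = 8.9100
df = 4

test statistic = 8.910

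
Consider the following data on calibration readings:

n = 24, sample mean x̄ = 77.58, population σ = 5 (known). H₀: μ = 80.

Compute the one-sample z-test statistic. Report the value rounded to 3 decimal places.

SE = σ/√n = 5/√24 = 1.0206
z = (x̄−μ₀)/SE = (77.58−80)/1.0206 = -2.3711

test statistic = -2.371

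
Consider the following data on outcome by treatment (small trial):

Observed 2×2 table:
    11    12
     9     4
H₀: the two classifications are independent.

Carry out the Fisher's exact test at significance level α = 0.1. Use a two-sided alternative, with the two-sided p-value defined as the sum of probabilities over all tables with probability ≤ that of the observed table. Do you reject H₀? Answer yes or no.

Margins: r₁=23, r₂=13, c₁=20, c₂=16, n=36
p_obs = C(23,11)·C(13,9)/C(36,20); sum pmf over tables with pmf ≤ p_obs
p-value (two-sided) = 0.30135
At α=0.1: p ≥ α → fail to reject H₀

reject H₀: no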